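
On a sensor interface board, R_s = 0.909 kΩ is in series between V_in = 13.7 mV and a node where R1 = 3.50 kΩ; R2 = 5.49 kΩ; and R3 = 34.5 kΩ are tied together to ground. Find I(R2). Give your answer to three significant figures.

I ≈ 1.72 µA

Parallel bank: R_p = 1/(1/3.50 + 1/5.49 + 1/34.5) = 2.013 kΩ.
Node voltage V_A = V_in · R_p/(R_s + R_p) = 13.7 × 0.6889 = 9.438 mV.
Branch current I = V_A/R2 = 9.438/5.49 = 1.719 µA.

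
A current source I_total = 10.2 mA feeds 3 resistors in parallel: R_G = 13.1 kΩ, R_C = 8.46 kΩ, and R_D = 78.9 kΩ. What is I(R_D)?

I ≈ 0.624 mA

Conductances: ΣG = 1/13.1 + 1/8.46 + 1/78.9 = 0.2072 (1/kΩ).
Current divider: I(R_D) = I_total · G_k/ΣG = 10.2 × (0.01267/0.2072) = 10.2 × 0.06117 = 0.6239 mA.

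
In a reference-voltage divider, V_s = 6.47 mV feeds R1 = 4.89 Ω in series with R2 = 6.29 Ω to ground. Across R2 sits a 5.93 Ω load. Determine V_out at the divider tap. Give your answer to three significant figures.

V_out ≈ 2.49 mV

R2 ‖ R_L = (6.29 × 5.93)/(6.29 + 5.93) = 3.052 Ω.
Now apply the divider: V_out = 6.47 × 0.3843 = 2.487 mV.
(Unloaded it would be 3.64 mV; the load pulls it down.)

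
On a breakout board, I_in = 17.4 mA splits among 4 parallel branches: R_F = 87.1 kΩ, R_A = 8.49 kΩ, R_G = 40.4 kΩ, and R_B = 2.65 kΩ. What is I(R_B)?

I ≈ 12.4 mA

Conductances: ΣG = 1/87.1 + 1/8.49 + 1/40.4 + 1/2.65 = 0.5314 (1/kΩ).
By the current-divider rule, I = I_in · G_k/ΣG = 17.4 × 0.7102 = 12.36 mA.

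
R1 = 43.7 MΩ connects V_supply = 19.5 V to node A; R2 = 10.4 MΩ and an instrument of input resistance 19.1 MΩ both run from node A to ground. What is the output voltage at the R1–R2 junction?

R2 ‖ R_L = (10.4 × 19.1)/(10.4 + 19.1) = 6.734 MΩ.
Voltage divider with the loaded lower leg: V_out = 19.5 × 6.734/(43.7 + 6.734) = 19.5 × 0.1335 = 2.604 V.

V_out ≈ 2.60 V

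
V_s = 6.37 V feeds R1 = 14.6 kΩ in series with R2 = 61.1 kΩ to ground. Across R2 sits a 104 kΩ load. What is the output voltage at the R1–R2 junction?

V_out ≈ 4.62 V

R2 ‖ R_L = (61.1 × 104)/(61.1 + 104) = 38.49 kΩ.
Now apply the divider: V_out = 6.37 × 0.7250 = 4.618 V.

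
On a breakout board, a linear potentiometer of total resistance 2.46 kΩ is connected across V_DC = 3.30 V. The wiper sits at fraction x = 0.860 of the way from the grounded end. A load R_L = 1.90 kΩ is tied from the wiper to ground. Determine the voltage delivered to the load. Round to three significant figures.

Split the track: R_lower = x·R_p = 2.116 kΩ, R_upper = (1−x)·R_p = 0.3444 kΩ.
Lower segment in parallel with the load: 2.116 ‖ 1.90 = 1.001 kΩ.
Loaded-divider output: V_out = 3.30 × 0.7440 = 2.455 V.
(Unloaded: V_out = x·V_DC = 2.84 V.)

V_out ≈ 2.46 V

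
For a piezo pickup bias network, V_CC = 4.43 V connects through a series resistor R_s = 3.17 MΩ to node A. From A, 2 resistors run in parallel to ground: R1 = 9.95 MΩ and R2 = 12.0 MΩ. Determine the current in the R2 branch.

I ≈ 0.233 µA

Combine the parallel branches: R_p = (1/9.95 + 1/12.0)⁻¹ = 5.440 MΩ.
V_A by voltage divider: V_A = 4.43 × 5.440/(3.17 + 5.440) = 2.799 V.
Branch current I = V_A/R2 = 2.799/12.0 = 0.2332 µA.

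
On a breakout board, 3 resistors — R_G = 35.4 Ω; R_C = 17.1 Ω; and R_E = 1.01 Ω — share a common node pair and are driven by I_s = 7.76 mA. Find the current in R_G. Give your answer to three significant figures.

I ≈ 0.204 mA

ΣG = 1/35.4 + 1/17.1 + 1/1.01 = 1.077.
Current divider: I(R_G) = I_s · G_k/ΣG = 7.76 × (0.02825/1.077) = 7.76 × 0.02623 = 0.2036 mA.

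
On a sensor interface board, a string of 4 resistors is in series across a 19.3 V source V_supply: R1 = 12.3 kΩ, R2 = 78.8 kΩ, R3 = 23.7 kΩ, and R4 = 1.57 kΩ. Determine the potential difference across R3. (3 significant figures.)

Total series resistance ΣR = 12.3 + 78.8 + 23.7 + 1.57 = 116.4 kΩ.
By the voltage-divider rule, V = 19.3 × 23.70/116.4 = 3.931 V.

V ≈ 3.93 V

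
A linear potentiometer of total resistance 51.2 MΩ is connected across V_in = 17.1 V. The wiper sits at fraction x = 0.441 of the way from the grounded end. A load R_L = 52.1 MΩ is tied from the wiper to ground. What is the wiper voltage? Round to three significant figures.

Split the track: R_lower = x·R_p = 22.58 MΩ, R_upper = (1−x)·R_p = 28.62 MΩ.
R_L loads the lower segment: effective lower R = 15.75 MΩ.
V_out = 17.1 × 15.75/(28.62 + 15.75) = 6.070 V.

V_out ≈ 6.07 V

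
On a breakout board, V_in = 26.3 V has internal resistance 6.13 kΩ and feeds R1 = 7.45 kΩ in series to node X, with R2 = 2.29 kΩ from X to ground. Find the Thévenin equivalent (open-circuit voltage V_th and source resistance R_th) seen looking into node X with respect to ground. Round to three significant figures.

V_th ≈ 3.80 V, R_th ≈ 1.96 kΩ

R1' = 6.13 + 7.45 = 13.58 kΩ (source resistance + R1).
Open-circuit (no load on X): V_th = V_in · R2/(R1' + R2) = 26.3 × 2.29/(13.58 + 2.29) = 3.795 V.
Looking into X with the source shorted: R_th = R1'·R2/(R1'+R2) = 13.58 × 2.29/15.87 = 1.960 kΩ.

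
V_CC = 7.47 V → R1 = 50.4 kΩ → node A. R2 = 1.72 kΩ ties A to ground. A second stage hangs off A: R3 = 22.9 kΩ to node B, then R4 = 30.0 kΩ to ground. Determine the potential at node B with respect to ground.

Looking into the second stage from A: R3 + R4 = 52.90 kΩ appears in parallel with R2.
Effective lower resistance at A: R2 ‖ 52.90 = 1.666 kΩ.
V_A = 7.47 × 1.666/(50.4 + 1.666) = 0.2390 V.
V_B = V_A × 0.5671 = 0.1355 V.

V_B ≈ 0.136 V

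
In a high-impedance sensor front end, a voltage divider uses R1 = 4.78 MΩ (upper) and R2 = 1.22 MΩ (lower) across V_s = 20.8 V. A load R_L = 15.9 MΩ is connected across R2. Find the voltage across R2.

R2 ‖ R_L = (1.22 × 15.9)/(1.22 + 15.9) = 1.133 MΩ.
Then V_out = V_s · R2'/(R1 + R2') = 20.8 × 1.133/5.913 = 3.986 V.

V_out ≈ 3.99 V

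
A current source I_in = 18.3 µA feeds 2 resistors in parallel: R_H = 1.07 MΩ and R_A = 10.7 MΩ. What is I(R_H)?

I ≈ 16.6 µA

With just two branches, the current splits inversely with resistance.
I(R_H) = 18.3 × 10.7/(1.07 + 10.7) = 18.3 × 0.9091 = 16.64 µA.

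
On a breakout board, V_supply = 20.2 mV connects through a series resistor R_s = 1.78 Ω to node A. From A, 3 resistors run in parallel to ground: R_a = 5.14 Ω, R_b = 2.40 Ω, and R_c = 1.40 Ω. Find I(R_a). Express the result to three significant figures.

Parallel bank: R_p = 1/(1/5.14 + 1/2.40 + 1/1.40) = 0.7544 Ω.
Node voltage V_A = V_supply · R_p/(R_s + R_p) = 20.2 × 0.2977 = 6.013 mV.
I(R_a) = V_A / R_a = 6.013/5.14 = 1.170 mA.

I ≈ 1.17 mA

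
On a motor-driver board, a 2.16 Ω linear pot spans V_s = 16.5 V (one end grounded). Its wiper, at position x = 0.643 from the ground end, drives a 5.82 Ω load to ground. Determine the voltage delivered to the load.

V_out ≈ 9.78 V

Split the track: R_lower = x·R_p = 1.389 Ω, R_upper = (1−x)·R_p = 0.7711 Ω.
Lower segment in parallel with the load: 1.389 ‖ 5.82 = 1.121 Ω.
V_out = 16.5 × 1.121/(0.7711 + 1.121) = 9.777 V.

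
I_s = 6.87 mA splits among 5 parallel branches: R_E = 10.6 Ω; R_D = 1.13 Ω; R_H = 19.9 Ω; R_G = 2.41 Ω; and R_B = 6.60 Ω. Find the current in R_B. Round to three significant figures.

I ≈ 0.652 mA

Conductances: ΣG = 1/10.6 + 1/1.13 + 1/19.9 + 1/2.41 + 1/6.60 = 1.596 (1/Ω).
R_B takes the fraction G_k/ΣG = 0.1515/1.596 = 0.09493, so I = 6.87 × 0.09493 = 0.6522 mA.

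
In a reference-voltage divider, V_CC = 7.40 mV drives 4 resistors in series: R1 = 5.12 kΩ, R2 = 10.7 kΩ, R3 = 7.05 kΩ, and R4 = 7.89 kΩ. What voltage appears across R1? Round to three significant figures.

V ≈ 1.23 mV

Total series resistance ΣR = 5.12 + 10.7 + 7.05 + 7.89 = 30.76 kΩ.
By the voltage-divider rule, V = 7.40 × 5.120/30.76 = 1.232 mV.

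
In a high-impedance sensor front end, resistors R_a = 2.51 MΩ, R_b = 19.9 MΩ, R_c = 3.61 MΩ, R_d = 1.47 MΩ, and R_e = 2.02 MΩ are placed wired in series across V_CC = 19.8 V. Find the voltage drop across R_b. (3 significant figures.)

Total series resistance ΣR = 2.51 + 19.9 + 3.61 + 1.47 + 2.02 = 29.51 MΩ.
V = V_CC · R/ΣR = 19.8 × 0.6743 = 13.35 V.

V ≈ 13.4 V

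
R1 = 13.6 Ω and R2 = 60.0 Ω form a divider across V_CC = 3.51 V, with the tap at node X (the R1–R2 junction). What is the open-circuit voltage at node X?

V_th ≈ 2.86 V

V_th is the unloaded tap voltage: V_CC · R2/(R1+R2) = 3.51 × 0.8152 = 2.861 V.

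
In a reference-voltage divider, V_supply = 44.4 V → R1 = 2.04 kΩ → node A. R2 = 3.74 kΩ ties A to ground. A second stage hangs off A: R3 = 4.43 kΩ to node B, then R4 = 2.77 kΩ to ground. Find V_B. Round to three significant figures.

V_B ≈ 9.34 V

The second stage (R3 + R4 = 7.200 kΩ) loads node A in parallel with R2.
Effective lower resistance at A: R2 ‖ 7.200 = 2.461 kΩ.
First divider: V_A = V_supply · 2.461/(2.04 + 2.461) = 24.28 V.
Stage 2 is unloaded, so V_B = V_A · R4/(R3+R4) = 24.28 × 2.77/7.200 = 9.340 V.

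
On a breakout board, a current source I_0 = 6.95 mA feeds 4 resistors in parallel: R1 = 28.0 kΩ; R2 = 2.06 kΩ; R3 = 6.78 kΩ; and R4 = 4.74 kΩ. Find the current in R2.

I ≈ 3.84 mA

Conductances: ΣG = 1/28.0 + 1/2.06 + 1/6.78 + 1/4.74 = 0.8796 (1/kΩ).
Current divider: I(R2) = I_0 · G_k/ΣG = 6.95 × (0.4854/0.8796) = 6.95 × 0.5519 = 3.836 mA.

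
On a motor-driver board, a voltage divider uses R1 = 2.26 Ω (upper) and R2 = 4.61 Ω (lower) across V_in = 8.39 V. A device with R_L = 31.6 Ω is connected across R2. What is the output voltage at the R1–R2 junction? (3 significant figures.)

R2 ‖ R_L = (4.61 × 31.6)/(4.61 + 31.6) = 4.023 Ω.
Voltage divider with the loaded lower leg: V_out = 8.39 × 4.023/(2.26 + 4.023) = 8.39 × 0.6403 = 5.372 V.

V_out ≈ 5.37 V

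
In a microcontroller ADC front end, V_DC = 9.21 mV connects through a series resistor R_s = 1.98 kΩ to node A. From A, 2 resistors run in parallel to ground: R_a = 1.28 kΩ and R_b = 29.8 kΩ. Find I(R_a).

Equivalent of the parallel group: R_p = 1.227 kΩ.
Node voltage V_A = V_DC · R_p/(R_s + R_p) = 9.21 × 0.3827 = 3.524 mV.
Branch current I = V_A/R_a = 3.524/1.28 = 2.753 µA.

I ≈ 2.75 µA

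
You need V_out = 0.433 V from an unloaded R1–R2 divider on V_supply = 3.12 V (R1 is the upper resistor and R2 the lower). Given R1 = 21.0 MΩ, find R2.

R2 ≈ 3.38 MΩ

Required fraction k = V_out/V_supply = 0.1388.
R2 = R1 · 0.1388/(1 − 0.1388) = 3.384 MΩ.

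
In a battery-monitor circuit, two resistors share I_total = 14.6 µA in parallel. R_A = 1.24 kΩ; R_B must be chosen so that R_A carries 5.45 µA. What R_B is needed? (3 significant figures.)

Two-branch current divider: I_A = I_total · R_B/(R_A + R_B).
5.45/14.6 = R_B/(R_A + R_B) → R_B = R_A · (0.3733)/(1 − 0.3733) = 1.24 × 0.5956 = 0.7386 kΩ.

R_B ≈ 0.739 kΩ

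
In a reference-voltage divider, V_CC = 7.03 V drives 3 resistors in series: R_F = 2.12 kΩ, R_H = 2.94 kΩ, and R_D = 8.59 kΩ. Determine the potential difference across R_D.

V ≈ 4.42 V

Total series resistance ΣR = 2.12 + 2.94 + 8.59 = 13.65 kΩ.
V = V_CC · R/ΣR = 7.03 × 0.6293 = 4.424 V.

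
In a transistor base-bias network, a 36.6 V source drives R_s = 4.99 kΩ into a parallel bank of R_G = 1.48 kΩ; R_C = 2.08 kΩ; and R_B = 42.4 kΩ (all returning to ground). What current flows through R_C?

I ≈ 2.55 mA

Combine the parallel branches: R_p = (1/1.48 + 1/2.08 + 1/42.4)⁻¹ = 0.8474 kΩ.
Node voltage V_A = V_supply · R_p/(R_s + R_p) = 36.6 × 0.1452 = 5.313 V.
I(R_C) = V_A / R_C = 5.313/2.08 = 2.554 mA.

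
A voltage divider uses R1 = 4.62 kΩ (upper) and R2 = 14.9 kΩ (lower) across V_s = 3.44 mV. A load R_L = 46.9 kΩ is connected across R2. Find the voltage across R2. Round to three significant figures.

The load sits in parallel with R2, giving an effective lower resistance R2' = R2·R_L/(R2+R_L) = 11.31 kΩ.
Now apply the divider: V_out = 3.44 × 0.7099 = 2.442 mV.
(Unloaded it would be 2.63 mV; the load pulls it down.)

V_out ≈ 2.44 mV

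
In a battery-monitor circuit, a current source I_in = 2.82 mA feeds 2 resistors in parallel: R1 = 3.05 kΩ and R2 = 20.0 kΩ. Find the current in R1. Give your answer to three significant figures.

With just two branches, the current splits inversely with resistance.
I(R1) = 2.82 × 20.0/(3.05 + 20.0) = 2.82 × 0.8677 = 2.447 mA.

I ≈ 2.45 mA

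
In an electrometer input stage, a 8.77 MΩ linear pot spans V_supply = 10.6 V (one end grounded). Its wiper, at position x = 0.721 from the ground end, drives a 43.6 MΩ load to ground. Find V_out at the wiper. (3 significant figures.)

Lower segment x·R_p = 6.323 MΩ; upper segment (1−x)·R_p = 2.447 MΩ.
Lower segment in parallel with the load: 6.323 ‖ 43.6 = 5.522 MΩ.
Then V_out = V_supply · 5.522/(2.447 + 5.522) = 7.345 V.

V_out ≈ 7.35 V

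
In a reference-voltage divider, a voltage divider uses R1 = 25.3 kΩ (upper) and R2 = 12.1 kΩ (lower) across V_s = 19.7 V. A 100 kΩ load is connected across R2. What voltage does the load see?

R2 ‖ R_L = (12.1 × 100)/(12.1 + 100) = 10.79 kΩ.
Voltage divider with the loaded lower leg: V_out = 19.7 × 10.79/(25.3 + 10.79) = 19.7 × 0.2991 = 5.891 V.

V_out ≈ 5.89 V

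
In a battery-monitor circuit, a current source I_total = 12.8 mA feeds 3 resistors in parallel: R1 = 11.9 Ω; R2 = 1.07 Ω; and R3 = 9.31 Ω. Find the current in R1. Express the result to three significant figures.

Conductances: ΣG = 1/11.9 + 1/1.07 + 1/9.31 = 1.126 (1/Ω).
R1 takes the fraction G_k/ΣG = 0.08403/1.126 = 0.07463, so I = 12.8 × 0.07463 = 0.9552 mA.

I ≈ 0.955 mA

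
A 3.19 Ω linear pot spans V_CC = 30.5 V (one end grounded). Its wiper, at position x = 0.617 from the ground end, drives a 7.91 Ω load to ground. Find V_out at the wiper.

The pot divides into 1.222 Ω above the wiper and 1.968 Ω below.
Lower segment in parallel with the load: 1.968 ‖ 7.91 = 1.576 Ω.
Loaded-divider output: V_out = 30.5 × 0.5633 = 17.18 V.

V_out ≈ 17.2 V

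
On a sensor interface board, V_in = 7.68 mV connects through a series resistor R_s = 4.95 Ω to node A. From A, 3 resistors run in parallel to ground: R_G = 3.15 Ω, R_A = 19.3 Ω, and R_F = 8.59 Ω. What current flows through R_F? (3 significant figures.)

Combine the parallel branches: R_p = (1/3.15 + 1/19.3 + 1/8.59)⁻¹ = 2.059 Ω.
V_A by voltage divider: V_A = 7.68 × 2.059/(4.95 + 2.059) = 2.256 mV.
Branch current I = V_A/R_F = 2.256/8.59 = 0.2626 mA.
(Equivalently: I_total = 1.096 mA, then current-divider fraction G_k/ΣG = 0.2397.)

I ≈ 0.263 mA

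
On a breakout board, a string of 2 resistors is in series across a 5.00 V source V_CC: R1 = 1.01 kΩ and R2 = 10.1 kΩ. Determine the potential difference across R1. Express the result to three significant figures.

V ≈ 0.455 V

Series total: ΣR = 1.01 + 10.1 = 11.11 kΩ.
V = V_CC · R/ΣR = 5.00 × 0.09091 = 0.4545 V.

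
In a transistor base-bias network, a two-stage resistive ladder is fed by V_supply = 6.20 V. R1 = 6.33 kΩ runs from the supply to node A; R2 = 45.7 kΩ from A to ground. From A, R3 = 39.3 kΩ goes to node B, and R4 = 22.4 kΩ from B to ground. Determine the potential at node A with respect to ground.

The second stage (R3 + R4 = 61.70 kΩ) loads node A in parallel with R2.
Effective lower resistance at A: R2 ‖ 61.70 = 26.25 kΩ.
So V_A = 6.20 × 0.8057 = 4.996 V.

V_A ≈ 5.00 V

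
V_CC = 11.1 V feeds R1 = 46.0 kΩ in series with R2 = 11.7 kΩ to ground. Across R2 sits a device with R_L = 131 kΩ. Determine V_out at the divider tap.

The load sits in parallel with R2, giving an effective lower resistance R2' = R2·R_L/(R2+R_L) = 10.74 kΩ.
Then V_out = V_CC · R2'/(R1 + R2') = 11.1 × 10.74/56.74 = 2.101 V.

V_out ≈ 2.10 V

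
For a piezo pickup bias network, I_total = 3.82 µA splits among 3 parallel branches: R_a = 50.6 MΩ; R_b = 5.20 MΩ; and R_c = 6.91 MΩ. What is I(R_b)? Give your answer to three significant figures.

I ≈ 2.06 µA

Conductances: ΣG = 1/50.6 + 1/5.20 + 1/6.91 = 0.3568 (1/MΩ).
By the current-divider rule, I = I_total · G_k/ΣG = 3.82 × 0.5390 = 2.059 µA.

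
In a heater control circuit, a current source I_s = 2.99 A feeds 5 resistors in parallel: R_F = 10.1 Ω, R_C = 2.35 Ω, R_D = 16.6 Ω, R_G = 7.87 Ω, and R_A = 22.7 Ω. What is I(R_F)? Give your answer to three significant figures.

I ≈ 0.392 A

Conductances: ΣG = 1/10.1 + 1/2.35 + 1/16.6 + 1/7.87 + 1/22.7 = 0.7559 (1/Ω).
By the current-divider rule, I = I_s · G_k/ΣG = 2.99 × 0.1310 = 0.3916 A.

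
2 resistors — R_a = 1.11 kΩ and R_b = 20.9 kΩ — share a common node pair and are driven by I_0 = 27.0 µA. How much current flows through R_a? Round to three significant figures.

Two-branch current divider: I_k = I_0 · R_other/(R_1 + R_2).
I(R_a) = 27.0 × 20.9/(1.11 + 20.9) = 27.0 × 0.9496 = 25.64 µA.

I ≈ 25.6 µA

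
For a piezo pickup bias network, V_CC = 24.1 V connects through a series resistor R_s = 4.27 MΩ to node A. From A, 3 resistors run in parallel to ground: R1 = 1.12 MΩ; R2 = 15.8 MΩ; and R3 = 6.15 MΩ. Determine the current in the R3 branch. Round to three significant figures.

I ≈ 0.678 µA

Parallel bank: R_p = 1/(1/1.12 + 1/15.8 + 1/6.15) = 0.8939 MΩ.
V_A by voltage divider: V_A = 24.1 × 0.8939/(4.27 + 0.8939) = 4.172 V.
Branch current I = V_A/R3 = 4.172/6.15 = 0.6783 µA.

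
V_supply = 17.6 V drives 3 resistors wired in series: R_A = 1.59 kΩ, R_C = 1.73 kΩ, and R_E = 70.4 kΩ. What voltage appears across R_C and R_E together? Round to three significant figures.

V ≈ 17.2 V

Series total: ΣR = 1.59 + 1.73 + 70.4 = 73.72 kΩ.
R_{R_C..R_E} = 1.73 + 70.4 = 72.13 kΩ.
V = V_supply · R/ΣR = 17.6 × 0.9784 = 17.22 V.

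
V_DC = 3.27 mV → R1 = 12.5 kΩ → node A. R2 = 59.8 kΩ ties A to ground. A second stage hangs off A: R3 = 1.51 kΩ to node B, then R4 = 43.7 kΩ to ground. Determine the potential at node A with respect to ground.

Node A sees R2 in parallel with the series input of stage 2, R3 + R4 = 45.21 kΩ.
R2 ‖ (R3+R4) = 25.75 kΩ.
First divider: V_A = V_DC · 25.75/(12.5 + 25.75) = 2.201 mV.

V_A ≈ 2.20 mV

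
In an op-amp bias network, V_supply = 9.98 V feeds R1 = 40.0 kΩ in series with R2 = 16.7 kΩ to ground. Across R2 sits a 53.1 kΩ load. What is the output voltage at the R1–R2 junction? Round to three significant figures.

V_out ≈ 2.41 V

The load sits in parallel with R2, giving an effective lower resistance R2' = R2·R_L/(R2+R_L) = 12.70 kΩ.
Now apply the divider: V_out = 9.98 × 0.2411 = 2.406 V.
(Unloaded it would be 2.94 V; the load pulls it down.)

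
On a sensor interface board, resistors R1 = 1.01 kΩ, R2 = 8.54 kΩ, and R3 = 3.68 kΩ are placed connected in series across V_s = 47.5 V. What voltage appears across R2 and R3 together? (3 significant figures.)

Series total: ΣR = 1.01 + 8.54 + 3.68 = 13.23 kΩ.
R_{R2..R3} = 8.54 + 3.68 = 12.22 kΩ.
V = V_s · R/ΣR = 47.5 × 0.9237 = 43.87 V.

V ≈ 43.9 V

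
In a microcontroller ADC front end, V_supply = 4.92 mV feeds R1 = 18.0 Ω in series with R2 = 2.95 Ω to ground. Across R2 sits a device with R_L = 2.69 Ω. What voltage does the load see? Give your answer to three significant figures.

V_out ≈ 0.357 mV

First combine the lower leg with the load: R2 ‖ R_L = 1.407 Ω.
Now apply the divider: V_out = 4.92 × 0.07250 = 0.3567 mV.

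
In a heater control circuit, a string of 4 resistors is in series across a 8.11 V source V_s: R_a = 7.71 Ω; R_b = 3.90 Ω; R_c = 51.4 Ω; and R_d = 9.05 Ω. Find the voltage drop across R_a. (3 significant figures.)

V ≈ 0.868 V

Total series resistance ΣR = 7.71 + 3.90 + 51.4 + 9.05 = 72.06 Ω.
By the voltage-divider rule, V = 8.11 × 7.710/72.06 = 0.8677 V.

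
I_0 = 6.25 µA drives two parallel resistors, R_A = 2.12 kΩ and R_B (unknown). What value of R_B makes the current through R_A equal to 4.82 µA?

The fraction through R_A equals R_B/(R_A+R_B).
4.82/6.25 = R_B/(R_A + R_B) → R_B = R_A · (0.7712)/(1 − 0.7712) = 2.12 × 3.371 = 7.146 kΩ.

R_B ≈ 7.15 kΩ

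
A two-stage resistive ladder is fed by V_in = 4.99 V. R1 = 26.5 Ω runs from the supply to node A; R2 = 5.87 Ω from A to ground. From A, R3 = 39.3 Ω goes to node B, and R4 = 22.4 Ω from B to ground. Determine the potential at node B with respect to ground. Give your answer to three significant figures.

The second stage (R3 + R4 = 61.70 Ω) loads node A in parallel with R2.
Effective lower resistance at A: R2 ‖ 61.70 = 5.360 Ω.
V_A = 4.99 × 5.360/(26.5 + 5.360) = 0.8395 V.
V_B = V_A × 0.3630 = 0.3048 V.

V_B ≈ 0.305 V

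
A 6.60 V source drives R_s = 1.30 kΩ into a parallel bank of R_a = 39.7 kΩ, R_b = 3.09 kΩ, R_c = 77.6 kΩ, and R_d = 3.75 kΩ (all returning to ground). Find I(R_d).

Parallel bank: R_p = 1/(1/39.7 + 1/3.09 + 1/77.6 + 1/3.75) = 1.591 kΩ.
V_A = 6.60 × 1.591/2.891 = 3.633 V.
Branch current I = V_A/R_d = 3.633/3.75 = 0.9687 mA.
(Equivalently: I_total = 2.283 mA, then current-divider fraction G_k/ΣG = 0.4244.)

I ≈ 0.969 mA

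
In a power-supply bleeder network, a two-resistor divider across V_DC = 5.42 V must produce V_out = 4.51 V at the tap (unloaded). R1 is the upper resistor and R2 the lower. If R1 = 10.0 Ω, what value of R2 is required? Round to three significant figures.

V_out/V_DC = R2/(R1+R2) = 0.8321.
R2 = R1 · 0.8321/(1 − 0.8321) = 49.56 Ω.

R2 ≈ 49.6 Ω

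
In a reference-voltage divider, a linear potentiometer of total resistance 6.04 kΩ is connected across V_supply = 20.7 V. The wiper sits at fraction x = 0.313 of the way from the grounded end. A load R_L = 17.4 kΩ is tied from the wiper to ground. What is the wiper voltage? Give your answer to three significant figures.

V_out ≈ 6.03 V

Lower segment x·R_p = 1.891 kΩ; upper segment (1−x)·R_p = 4.149 kΩ.
R_L loads the lower segment: effective lower R = 1.705 kΩ.
Loaded-divider output: V_out = 20.7 × 0.2913 = 6.029 V.
(Unloaded: V_out = x·V_supply = 6.48 V.)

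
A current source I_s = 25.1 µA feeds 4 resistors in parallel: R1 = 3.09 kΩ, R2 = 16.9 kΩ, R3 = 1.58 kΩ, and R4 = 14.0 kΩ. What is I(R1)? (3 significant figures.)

I ≈ 7.47 µA

Conductances: ΣG = 1/3.09 + 1/16.9 + 1/1.58 + 1/14.0 = 1.087 (1/kΩ).
R1 takes the fraction G_k/ΣG = 0.3236/1.087 = 0.2977, so I = 25.1 × 0.2977 = 7.472 µA.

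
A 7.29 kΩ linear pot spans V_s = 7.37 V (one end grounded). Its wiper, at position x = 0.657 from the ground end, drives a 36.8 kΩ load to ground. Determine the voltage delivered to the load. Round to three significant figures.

Split the track: R_lower = x·R_p = 4.790 kΩ, R_upper = (1−x)·R_p = 2.500 kΩ.
R_L loads the lower segment: effective lower R = 4.238 kΩ.
V_out = 7.37 × 4.238/(2.500 + 4.238) = 4.635 V.

V_out ≈ 4.64 V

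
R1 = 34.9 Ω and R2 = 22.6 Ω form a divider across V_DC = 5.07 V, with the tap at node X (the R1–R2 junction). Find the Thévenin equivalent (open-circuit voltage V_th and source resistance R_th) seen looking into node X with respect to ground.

V_th ≈ 1.99 V, R_th ≈ 13.7 Ω

With X open, the divider is unloaded: V_th = 5.07 × 22.6/57.50 = 1.993 V.
Looking into X with the source shorted: R_th = R1·R2/(R1+R2) = 34.90 × 22.6/57.50 = 13.72 Ω.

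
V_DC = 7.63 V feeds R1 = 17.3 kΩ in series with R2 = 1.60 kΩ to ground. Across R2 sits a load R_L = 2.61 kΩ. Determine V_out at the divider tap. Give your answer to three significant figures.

R2 ‖ R_L = (1.60 × 2.61)/(1.60 + 2.61) = 0.9919 kΩ.
Then V_out = V_DC · R2'/(R1 + R2') = 7.63 × 0.9919/18.29 = 0.4138 V.

V_out ≈ 0.414 V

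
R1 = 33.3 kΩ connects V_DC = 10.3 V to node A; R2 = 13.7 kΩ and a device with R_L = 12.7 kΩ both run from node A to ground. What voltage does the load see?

V_out ≈ 1.70 V

R2 ‖ R_L = (13.7 × 12.7)/(13.7 + 12.7) = 6.591 kΩ.
Voltage divider with the loaded lower leg: V_out = 10.3 × 6.591/(33.3 + 6.591) = 10.3 × 0.1652 = 1.702 V.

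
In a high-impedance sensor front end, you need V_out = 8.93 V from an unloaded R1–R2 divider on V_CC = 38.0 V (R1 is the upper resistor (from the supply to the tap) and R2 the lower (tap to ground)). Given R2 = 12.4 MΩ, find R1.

V_out/V_CC = R2/(R1+R2) = 0.2350.
R1 = R2·(1/k − 1) = 12.4 × 3.255 = 40.37 MΩ.

R1 ≈ 40.4 MΩ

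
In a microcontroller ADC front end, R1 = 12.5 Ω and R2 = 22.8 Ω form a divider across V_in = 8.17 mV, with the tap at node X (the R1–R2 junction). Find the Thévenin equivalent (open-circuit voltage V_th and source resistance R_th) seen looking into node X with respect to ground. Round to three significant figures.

With X open, the divider is unloaded: V_th = 8.17 × 22.8/35.30 = 5.277 mV.
Zeroing V_in shorts the top of R1 to ground, so R_th = R1 ‖ R2 = 8.074 Ω.

V_th ≈ 5.28 mV, R_th ≈ 8.07 Ω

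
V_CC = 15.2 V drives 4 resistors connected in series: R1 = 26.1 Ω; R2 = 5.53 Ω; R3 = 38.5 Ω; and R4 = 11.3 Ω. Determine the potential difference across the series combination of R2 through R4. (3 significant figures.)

Series total: ΣR = 26.1 + 5.53 + 38.5 + 11.3 = 81.43 Ω.
R_{R2..R4} = 5.53 + 38.5 + 11.3 = 55.33 Ω.
Voltage divider: V = V_CC · (55.33 / 81.43) = 15.2 × 0.6795 = 10.33 V.

V ≈ 10.3 V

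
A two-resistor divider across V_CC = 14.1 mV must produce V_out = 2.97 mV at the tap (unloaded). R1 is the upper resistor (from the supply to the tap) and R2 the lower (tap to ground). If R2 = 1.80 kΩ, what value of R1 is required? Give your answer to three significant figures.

V_out/V_CC = R2/(R1+R2) = 0.2106.
R1 = R2·(1/k − 1) = 1.80 × 3.747 = 6.745 kΩ.

R1 ≈ 6.75 kΩ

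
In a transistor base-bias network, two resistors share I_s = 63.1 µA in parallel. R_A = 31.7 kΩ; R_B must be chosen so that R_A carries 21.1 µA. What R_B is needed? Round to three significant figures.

The fraction through R_A equals R_B/(R_A+R_B).
With f = 0.3344, R_B = R_A · f/(1−f) = 31.7 × 0.5024 = 15.93 kΩ.

R_B ≈ 15.9 kΩ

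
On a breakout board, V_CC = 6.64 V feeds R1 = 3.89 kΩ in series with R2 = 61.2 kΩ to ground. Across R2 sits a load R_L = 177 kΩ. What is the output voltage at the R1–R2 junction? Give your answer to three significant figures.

First combine the lower leg with the load: R2 ‖ R_L = 45.48 kΩ.
Now apply the divider: V_out = 6.64 × 0.9212 = 6.117 V.

V_out ≈ 6.12 V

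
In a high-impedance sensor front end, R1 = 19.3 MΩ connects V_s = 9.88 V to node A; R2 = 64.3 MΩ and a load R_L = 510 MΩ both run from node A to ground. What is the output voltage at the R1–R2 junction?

V_out ≈ 7.38 V

First combine the lower leg with the load: R2 ‖ R_L = 57.10 MΩ.
Voltage divider with the loaded lower leg: V_out = 9.88 × 57.10/(19.3 + 57.10) = 9.88 × 0.7474 = 7.384 V.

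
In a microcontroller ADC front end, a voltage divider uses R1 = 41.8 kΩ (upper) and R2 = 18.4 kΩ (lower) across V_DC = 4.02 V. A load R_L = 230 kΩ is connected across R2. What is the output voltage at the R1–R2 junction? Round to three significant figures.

First combine the lower leg with the load: R2 ‖ R_L = 17.04 kΩ.
Voltage divider with the loaded lower leg: V_out = 4.02 × 17.04/(41.8 + 17.04) = 4.02 × 0.2896 = 1.164 V.
(Unloaded it would be 1.23 V; the load pulls it down.)

V_out ≈ 1.16 V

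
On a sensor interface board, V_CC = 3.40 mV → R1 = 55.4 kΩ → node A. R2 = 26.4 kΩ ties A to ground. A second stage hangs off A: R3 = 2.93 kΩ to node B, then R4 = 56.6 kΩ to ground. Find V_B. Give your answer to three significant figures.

V_B ≈ 0.802 mV

Looking into the second stage from A: R3 + R4 = 59.53 kΩ appears in parallel with R2.
R2 ‖ (R3+R4) = 18.29 kΩ.
So V_A = 3.40 × 0.2482 = 0.8439 mV.
V_B = V_A × 0.9508 = 0.8023 mV.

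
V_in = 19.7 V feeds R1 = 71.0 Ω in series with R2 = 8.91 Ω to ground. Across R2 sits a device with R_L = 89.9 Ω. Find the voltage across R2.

The load sits in parallel with R2, giving an effective lower resistance R2' = R2·R_L/(R2+R_L) = 8.107 Ω.
Now apply the divider: V_out = 19.7 × 0.1025 = 2.019 V.

V_out ≈ 2.02 V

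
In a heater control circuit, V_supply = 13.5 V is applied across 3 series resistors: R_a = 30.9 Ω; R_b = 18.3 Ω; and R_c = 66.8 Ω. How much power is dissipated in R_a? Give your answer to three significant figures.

P ≈ 0.419 W

The common current is I = 13.5/116.0 = 0.1164 A.
P = I²R = 0.01354 × 30.9 = 0.4185 W.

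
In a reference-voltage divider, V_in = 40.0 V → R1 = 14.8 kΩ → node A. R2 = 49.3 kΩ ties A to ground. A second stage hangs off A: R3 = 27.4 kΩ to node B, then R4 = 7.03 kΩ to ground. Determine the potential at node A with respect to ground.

V_A ≈ 23.1 V

Looking into the second stage from A: R3 + R4 = 34.43 kΩ appears in parallel with R2.
R2 ‖ (R3+R4) = 20.27 kΩ.
V_A = 40.0 × 20.27/(14.8 + 20.27) = 23.12 V.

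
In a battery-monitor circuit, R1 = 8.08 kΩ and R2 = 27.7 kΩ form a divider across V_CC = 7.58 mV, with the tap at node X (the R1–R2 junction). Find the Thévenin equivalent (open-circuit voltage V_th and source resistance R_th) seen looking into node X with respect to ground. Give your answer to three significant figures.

V_th ≈ 5.87 mV, R_th ≈ 6.26 kΩ

Open-circuit (no load on X): V_th = V_CC · R2/(R1 + R2) = 7.58 × 27.7/(8.080 + 27.7) = 5.868 mV.
Zeroing V_CC shorts the top of R1 to ground, so R_th = R1 ‖ R2 = 6.255 kΩ.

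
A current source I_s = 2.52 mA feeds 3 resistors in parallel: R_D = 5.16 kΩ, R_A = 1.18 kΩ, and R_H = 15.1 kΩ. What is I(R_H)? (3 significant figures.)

Conductances: ΣG = 1/5.16 + 1/1.18 + 1/15.1 = 1.107 (1/kΩ).
By the current-divider rule, I = I_s · G_k/ΣG = 2.52 × 0.05980 = 0.1507 mA.

I ≈ 0.151 mA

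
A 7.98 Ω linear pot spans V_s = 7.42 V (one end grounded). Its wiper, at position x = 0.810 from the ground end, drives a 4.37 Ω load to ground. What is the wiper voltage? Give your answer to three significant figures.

Lower segment x·R_p = 6.464 Ω; upper segment (1−x)·R_p = 1.516 Ω.
R_L loads the lower segment: effective lower R = 2.607 Ω.
Then V_out = V_s · 2.607/(1.516 + 2.607) = 4.692 V.

V_out ≈ 4.69 V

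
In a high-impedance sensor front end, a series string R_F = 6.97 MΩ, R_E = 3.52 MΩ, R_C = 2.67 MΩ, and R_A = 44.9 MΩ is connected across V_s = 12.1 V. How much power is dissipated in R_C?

Series current I = V_s/ΣR = 12.1/58.06 = 0.2084 µA.
P(R_C) = I²·R_C = (0.2084)² × 2.67 = 0.1160 µW.

P ≈ 0.116 µW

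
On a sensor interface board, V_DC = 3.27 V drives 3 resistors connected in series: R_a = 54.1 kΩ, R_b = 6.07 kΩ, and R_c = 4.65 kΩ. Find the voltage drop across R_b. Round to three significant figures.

V ≈ 0.306 V

Total series resistance ΣR = 54.1 + 6.07 + 4.65 = 64.82 kΩ.
By the voltage-divider rule, V = 3.27 × 6.070/64.82 = 0.3062 V.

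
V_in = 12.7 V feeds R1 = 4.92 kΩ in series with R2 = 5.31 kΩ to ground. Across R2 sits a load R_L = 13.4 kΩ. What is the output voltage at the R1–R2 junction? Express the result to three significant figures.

R2 ‖ R_L = (5.31 × 13.4)/(5.31 + 13.4) = 3.803 kΩ.
Then V_out = V_in · R2'/(R1 + R2') = 12.7 × 3.803/8.723 = 5.537 V.

V_out ≈ 5.54 V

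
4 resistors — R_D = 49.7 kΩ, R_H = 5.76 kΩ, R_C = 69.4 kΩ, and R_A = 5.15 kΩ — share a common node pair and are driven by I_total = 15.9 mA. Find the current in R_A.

I ≈ 7.67 mA

ΣG = 1/49.7 + 1/5.76 + 1/69.4 + 1/5.15 = 0.4023.
Current divider: I(R_A) = I_total · G_k/ΣG = 15.9 × (0.1942/0.4023) = 15.9 × 0.4826 = 7.674 mA.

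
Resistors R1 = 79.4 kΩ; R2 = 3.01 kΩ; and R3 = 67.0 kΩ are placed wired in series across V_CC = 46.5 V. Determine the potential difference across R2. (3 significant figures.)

V ≈ 0.937 V

ΣR = 79.4 + 3.01 + 67.0 = 149.4 kΩ.
Voltage divider: V = V_CC · (3.010 / 149.4) = 46.5 × 0.02015 = 0.9368 V.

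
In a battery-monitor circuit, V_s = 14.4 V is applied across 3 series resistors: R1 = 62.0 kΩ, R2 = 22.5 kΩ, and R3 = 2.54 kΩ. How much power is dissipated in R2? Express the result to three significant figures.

Series current I = V_s/ΣR = 14.4/87.04 = 0.1654 mA.
V(R2) = I·R = 3.722 V; P = V·I = 3.722 × 0.1654 = 0.6158 mW.

P ≈ 0.616 mW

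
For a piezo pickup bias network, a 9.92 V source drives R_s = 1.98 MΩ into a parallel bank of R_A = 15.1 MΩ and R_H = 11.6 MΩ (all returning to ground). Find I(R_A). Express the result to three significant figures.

Combine the parallel branches: R_p = (1/15.1 + 1/11.6)⁻¹ = 6.560 MΩ.
V_A = 9.92 × 6.560/8.540 = 7.620 V.
I(R_A) = V_A / R_A = 7.620/15.1 = 0.5046 µA.
(Equivalently: I_total = 1.162 µA, then current-divider fraction G_k/ΣG = 0.4345.)

I ≈ 0.505 µA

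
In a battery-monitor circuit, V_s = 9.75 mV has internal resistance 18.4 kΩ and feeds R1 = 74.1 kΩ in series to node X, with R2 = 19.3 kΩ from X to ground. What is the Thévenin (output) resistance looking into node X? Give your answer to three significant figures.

R1' = 18.4 + 74.1 = 92.50 kΩ (source resistance + R1).
Zeroing V_s shorts the top of R1' to ground, so R_th = R1' ‖ R2 = 15.97 kΩ.

R_th ≈ 16.0 kΩ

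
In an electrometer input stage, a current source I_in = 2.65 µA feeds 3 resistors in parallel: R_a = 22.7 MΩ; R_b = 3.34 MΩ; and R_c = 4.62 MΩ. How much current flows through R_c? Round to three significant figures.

I ≈ 1.02 µA

ΣG = 1/22.7 + 1/3.34 + 1/4.62 = 0.5599.
R_c takes the fraction G_k/ΣG = 0.2165/0.5599 = 0.3866, so I = 2.65 × 0.3866 = 1.024 µA.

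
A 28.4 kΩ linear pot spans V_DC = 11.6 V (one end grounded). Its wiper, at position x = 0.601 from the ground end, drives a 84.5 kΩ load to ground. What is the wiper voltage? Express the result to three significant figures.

The pot divides into 11.33 kΩ above the wiper and 17.07 kΩ below.
(x·R_p) ‖ R_L = 14.20 kΩ.
Loaded-divider output: V_out = 11.6 × 0.5562 = 6.452 V.

V_out ≈ 6.45 V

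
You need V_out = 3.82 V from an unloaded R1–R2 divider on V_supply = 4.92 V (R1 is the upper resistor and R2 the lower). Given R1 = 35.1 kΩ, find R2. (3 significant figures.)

R2 ≈ 122 kΩ

Required fraction k = V_out/V_supply = 0.7764.
Rearranging, R2 = R1·k/(1−k) = 35.1 × 3.473 = 121.9 kΩ.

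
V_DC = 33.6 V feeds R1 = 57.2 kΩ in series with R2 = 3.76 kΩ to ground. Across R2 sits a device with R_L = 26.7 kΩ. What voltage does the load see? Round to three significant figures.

V_out ≈ 1.83 V

First combine the lower leg with the load: R2 ‖ R_L = 3.296 kΩ.
Now apply the divider: V_out = 33.6 × 0.05448 = 1.831 V.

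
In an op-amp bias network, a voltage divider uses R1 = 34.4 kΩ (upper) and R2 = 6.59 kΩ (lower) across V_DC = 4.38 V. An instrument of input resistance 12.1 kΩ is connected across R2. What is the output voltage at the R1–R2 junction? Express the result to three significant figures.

V_out ≈ 0.483 V

The load sits in parallel with R2, giving an effective lower resistance R2' = R2·R_L/(R2+R_L) = 4.266 kΩ.
Now apply the divider: V_out = 4.38 × 0.1103 = 0.4833 V.
(Unloaded it would be 0.704 V; the load pulls it down.)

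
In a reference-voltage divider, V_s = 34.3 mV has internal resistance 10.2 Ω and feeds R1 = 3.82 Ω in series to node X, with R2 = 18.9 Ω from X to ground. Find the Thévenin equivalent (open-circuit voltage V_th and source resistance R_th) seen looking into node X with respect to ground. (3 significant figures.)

V_th ≈ 19.7 mV, R_th ≈ 8.05 Ω

R1' = 10.2 + 3.82 = 14.02 Ω (source resistance + R1).
With X open, the divider is unloaded: V_th = 34.3 × 18.9/32.92 = 19.69 mV.
With V_s suppressed (replaced by a short), R_th = R1' ‖ R2 = (14.02 × 18.9)/(14.02 + 18.9) = 8.049 Ω.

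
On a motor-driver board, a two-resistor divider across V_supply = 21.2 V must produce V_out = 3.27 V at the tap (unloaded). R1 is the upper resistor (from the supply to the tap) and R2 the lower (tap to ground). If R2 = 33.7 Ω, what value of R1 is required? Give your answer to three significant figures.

Required fraction k = V_out/V_supply = 0.1542.
So R1 = R2 · (V_supply/V_out − 1) = 33.7 × (21.2/3.27 − 1) = 33.7 × 5.483 = 184.8 Ω.

R1 ≈ 185 Ω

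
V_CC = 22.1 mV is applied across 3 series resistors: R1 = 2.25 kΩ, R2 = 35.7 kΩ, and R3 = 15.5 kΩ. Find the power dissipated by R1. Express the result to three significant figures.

ΣR = 53.45 kΩ → I = 22.1/53.45 = 0.4135 µA.
P(R1) = I²·R1 = (0.4135)² × 2.25 = 0.3847 nW.

P ≈ 0.385 nW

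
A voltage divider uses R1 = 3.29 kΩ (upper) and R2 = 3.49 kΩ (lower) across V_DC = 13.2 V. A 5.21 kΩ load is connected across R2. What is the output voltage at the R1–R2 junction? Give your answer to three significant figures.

The load sits in parallel with R2, giving an effective lower resistance R2' = R2·R_L/(R2+R_L) = 2.090 kΩ.
Then V_out = V_DC · R2'/(R1 + R2') = 13.2 × 2.090/5.380 = 5.128 V.
(Unloaded it would be 6.79 V; the load pulls it down.)

V_out ≈ 5.13 V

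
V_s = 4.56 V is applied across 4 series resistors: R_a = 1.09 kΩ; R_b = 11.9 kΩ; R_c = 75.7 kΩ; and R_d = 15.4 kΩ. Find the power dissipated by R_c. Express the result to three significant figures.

The common current is I = 4.56/104.1 = 0.04381 mA.
P = I²R = 0.001919 × 75.7 = 0.1453 mW.

P ≈ 0.145 mW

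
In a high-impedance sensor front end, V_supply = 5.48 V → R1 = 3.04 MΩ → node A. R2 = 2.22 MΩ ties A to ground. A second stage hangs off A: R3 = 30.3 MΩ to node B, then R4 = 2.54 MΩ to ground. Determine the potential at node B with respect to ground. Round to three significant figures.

V_B ≈ 0.172 V

Node A sees R2 in parallel with the series input of stage 2, R3 + R4 = 32.84 MΩ.
Effective lower resistance at A: R2 ‖ 32.84 = 2.079 MΩ.
So V_A = 5.48 × 0.4062 = 2.226 V.
V_B = V_A × 0.07734 = 0.1722 V.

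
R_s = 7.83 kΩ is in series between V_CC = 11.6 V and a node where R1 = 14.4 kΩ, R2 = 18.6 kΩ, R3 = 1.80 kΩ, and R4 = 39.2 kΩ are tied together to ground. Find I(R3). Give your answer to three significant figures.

I ≈ 0.989 mA

Combine the parallel branches: R_p = (1/14.4 + 1/18.6 + 1/1.80 + 1/39.2)⁻¹ = 1.420 kΩ.
Node voltage V_A = V_CC · R_p/(R_s + R_p) = 11.6 × 0.1535 = 1.781 V.
Branch current I = V_A/R3 = 1.781/1.80 = 0.9893 mA.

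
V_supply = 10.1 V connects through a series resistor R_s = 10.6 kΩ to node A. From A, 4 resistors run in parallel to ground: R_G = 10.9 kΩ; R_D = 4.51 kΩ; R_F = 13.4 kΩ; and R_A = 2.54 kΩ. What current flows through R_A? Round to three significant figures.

Equivalent of the parallel group: R_p = 1.279 kΩ.
Node voltage V_A = V_supply · R_p/(R_s + R_p) = 10.1 × 0.1077 = 1.088 V.
I(R_A) = V_A / R_A = 1.088/2.54 = 0.4282 mA.

I ≈ 0.428 mA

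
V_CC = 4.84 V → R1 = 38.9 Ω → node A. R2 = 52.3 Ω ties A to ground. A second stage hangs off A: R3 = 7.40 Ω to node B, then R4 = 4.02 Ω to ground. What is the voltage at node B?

V_B ≈ 0.331 V

The second stage (R3 + R4 = 11.42 Ω) loads node A in parallel with R2.
Effective lower resistance at A: R2 ‖ 11.42 = 9.373 Ω.
V_A = 4.84 × 9.373/(38.9 + 9.373) = 0.9398 V.
Stage 2 is unloaded, so V_B = V_A · R4/(R3+R4) = 0.9398 × 4.02/11.42 = 0.3308 V.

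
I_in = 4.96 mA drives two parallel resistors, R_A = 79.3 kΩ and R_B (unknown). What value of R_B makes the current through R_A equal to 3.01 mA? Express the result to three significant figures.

R_B ≈ 122 kΩ

The fraction through R_A equals R_B/(R_A+R_B).
With f = 0.6069, R_B = R_A · f/(1−f) = 79.3 × 1.544 = 122.4 kΩ.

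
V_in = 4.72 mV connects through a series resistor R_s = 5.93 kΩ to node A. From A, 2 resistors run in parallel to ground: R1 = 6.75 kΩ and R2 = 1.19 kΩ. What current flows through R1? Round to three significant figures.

I ≈ 0.102 µA

Combine the parallel branches: R_p = (1/6.75 + 1/1.19)⁻¹ = 1.012 kΩ.
V_A = 4.72 × 1.012/6.942 = 0.6879 mV.
Branch current I = V_A/R1 = 0.6879/6.75 = 0.1019 µA.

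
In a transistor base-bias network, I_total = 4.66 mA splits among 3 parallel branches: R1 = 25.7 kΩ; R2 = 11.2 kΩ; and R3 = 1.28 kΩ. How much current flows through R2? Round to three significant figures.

Total conductance ΣG = 1/25.7 + 1/11.2 + 1/1.28 = 0.9094 (units of 1/kΩ).
Current divider: I(R2) = I_total · G_k/ΣG = 4.66 × (0.08929/0.9094) = 4.66 × 0.09818 = 0.4575 mA.

I ≈ 0.457 mA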